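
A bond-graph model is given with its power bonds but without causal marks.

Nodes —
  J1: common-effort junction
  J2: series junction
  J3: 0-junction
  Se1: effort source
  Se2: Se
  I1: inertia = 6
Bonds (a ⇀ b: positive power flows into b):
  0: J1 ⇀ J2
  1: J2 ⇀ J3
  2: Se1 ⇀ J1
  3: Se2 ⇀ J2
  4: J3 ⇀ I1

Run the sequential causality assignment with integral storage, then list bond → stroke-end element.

#0 →J2
#1 →J3
#2 →J1
#3 →J2
#4 →I1

b2 stroke at J1  (Se1 (Se) sets effort on bond)
b3 stroke at J2  (Se2 fixes effort; stroke away)
b0 stroke at J2  (J1 effort already set via bond 2)
b1 stroke at J3  (J2: last free bond brings flow in)
b4 stroke at I1  (J3: bond 1 brought effort, rest push out)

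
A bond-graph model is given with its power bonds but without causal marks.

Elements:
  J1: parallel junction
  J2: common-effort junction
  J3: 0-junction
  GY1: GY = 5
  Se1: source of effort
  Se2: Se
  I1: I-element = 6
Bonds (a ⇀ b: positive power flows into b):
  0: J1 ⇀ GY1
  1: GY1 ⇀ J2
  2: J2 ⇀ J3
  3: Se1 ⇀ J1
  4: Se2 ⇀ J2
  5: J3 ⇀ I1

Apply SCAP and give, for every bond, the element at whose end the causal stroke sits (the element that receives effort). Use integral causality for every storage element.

#0 →GY1
#1 →GY1
#2 →J3
#3 →J1
#4 →J2
#5 →I1

β3 |J1  (source Se1 imposes e)
β4 |J2  (Se2 (Se) sets effort on bond)
β0 |GY1  (0-jn J1 has e-setter on 3)
β1 |GY1  (J2 effort already set via bond 4)
β2 |J3  (J2: bond 4 brought effort, rest push out)
β5 |I1  (0-jn J3 has e-setter on 2)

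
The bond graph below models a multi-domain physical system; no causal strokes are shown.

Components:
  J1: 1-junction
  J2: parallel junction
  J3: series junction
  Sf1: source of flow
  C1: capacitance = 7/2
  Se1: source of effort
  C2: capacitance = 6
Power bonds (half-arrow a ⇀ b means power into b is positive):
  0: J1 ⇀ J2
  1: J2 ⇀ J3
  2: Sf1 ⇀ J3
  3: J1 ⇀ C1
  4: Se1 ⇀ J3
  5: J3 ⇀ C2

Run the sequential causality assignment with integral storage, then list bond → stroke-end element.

#0 →J2
#1 →J3
#2 →Sf1
#3 →J1
#4 →J3
#5 →J3

β2 →Sf1  (Sf1 (Sf) sets flow on bond)
β4 →J3  (Se1 (Se) sets effort on bond)
β1 →J3  (common-f at J3 fixed by 2)
β5 →J3  (J3: bond 2 brought flow, rest push out)
β0 →J2  (J2 needs exactly one e-in)
β3 →J1  (1-jn J1 has f-setter on 0)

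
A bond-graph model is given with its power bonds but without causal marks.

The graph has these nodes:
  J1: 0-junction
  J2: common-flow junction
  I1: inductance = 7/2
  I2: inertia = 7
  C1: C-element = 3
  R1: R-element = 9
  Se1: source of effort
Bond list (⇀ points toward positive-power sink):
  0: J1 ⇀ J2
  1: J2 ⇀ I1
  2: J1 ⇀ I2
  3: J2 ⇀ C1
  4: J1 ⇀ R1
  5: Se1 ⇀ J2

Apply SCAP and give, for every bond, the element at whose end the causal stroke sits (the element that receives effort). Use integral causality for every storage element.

b0 stroke→J2
b1 stroke→I1
b2 stroke→I2
b3 stroke→J2
b4 stroke→J1
b5 stroke→J2

bond 5 stroke at J2  (Se1 fixes effort; stroke away)
bond 1 stroke at I1  (prefer integral on I1)
bond 0 stroke at J2  (J2: bond 1 brought flow, rest push out)
bond 3 stroke at J2  (J2 flow already set via bond 1)
bond 2 stroke at I2  (I2 outputs flow p/I2)
bond 4 stroke at J1  (closing 0-jn rule on J1)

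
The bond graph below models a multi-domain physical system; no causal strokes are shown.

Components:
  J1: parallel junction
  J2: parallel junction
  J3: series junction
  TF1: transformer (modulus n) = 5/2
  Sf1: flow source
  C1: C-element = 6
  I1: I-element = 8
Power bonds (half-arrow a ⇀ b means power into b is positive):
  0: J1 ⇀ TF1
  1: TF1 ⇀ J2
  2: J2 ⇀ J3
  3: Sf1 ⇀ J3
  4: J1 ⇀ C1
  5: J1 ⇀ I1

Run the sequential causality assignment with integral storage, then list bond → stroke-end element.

bond 0 →TF1
bond 1 →J2
bond 2 →J3
bond 3 →Sf1
bond 4 →J1
bond 5 →I1

β3 |Sf1  (Sf1: flow source, stroke at near end)
β2 |J3  (J3: bond 3 brought flow, rest push out)
β1 |J2  (J2 needs exactly one e-in)
β0 |TF1  (TF TF1: opposite of bond 1)
β4 |J1  (C1 outputs effort q/C1)
β5 |I1  (J1: bond 4 brought effort, rest push out)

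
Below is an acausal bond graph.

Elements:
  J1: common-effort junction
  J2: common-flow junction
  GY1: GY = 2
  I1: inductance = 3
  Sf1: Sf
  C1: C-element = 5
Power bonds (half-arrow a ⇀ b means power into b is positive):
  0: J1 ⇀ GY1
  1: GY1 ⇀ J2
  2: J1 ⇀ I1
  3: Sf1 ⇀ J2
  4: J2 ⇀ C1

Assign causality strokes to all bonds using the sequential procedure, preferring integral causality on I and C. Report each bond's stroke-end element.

#0 |J1
#1 |J2
#2 |I1
#3 |Sf1
#4 |J2

b3 |Sf1  (source Sf1 imposes f)
b1 |J2  (J2: bond 3 brought flow, rest push out)
b4 |J2  (common-f at J2 fixed by 3)
b0 |J1  (GY GY1: same side as bond 1)
b2 |I1  (0-jn J1 has e-setter on 0)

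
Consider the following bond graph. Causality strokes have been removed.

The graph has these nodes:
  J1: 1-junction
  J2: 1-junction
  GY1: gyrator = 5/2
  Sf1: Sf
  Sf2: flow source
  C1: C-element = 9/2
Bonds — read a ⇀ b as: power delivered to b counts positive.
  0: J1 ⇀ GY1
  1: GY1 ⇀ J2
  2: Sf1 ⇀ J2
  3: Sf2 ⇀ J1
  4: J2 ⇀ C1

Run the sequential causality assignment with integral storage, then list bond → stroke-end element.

bond 2 |Sf1  (source Sf1 imposes f)
bond 3 |Sf2  (source Sf2 imposes f)
bond 0 |J1  (J1 flow already set via bond 3)
bond 1 |J2  (J2 flow already set via bond 2)
bond 4 |J2  (J2: bond 2 brought flow, rest push out)

b0 stroke→J1
b1 stroke→J2
b2 stroke→Sf1
b3 stroke→Sf2
b4 stroke→J2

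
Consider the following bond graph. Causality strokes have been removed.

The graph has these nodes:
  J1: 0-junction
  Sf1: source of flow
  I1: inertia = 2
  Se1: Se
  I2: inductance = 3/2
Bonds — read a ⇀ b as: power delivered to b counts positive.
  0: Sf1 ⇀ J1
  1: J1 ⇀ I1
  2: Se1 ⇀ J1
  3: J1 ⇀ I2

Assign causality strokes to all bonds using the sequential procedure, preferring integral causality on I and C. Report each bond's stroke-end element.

b0 stroke at Sf1
b1 stroke at I1
b2 stroke at J1
b3 stroke at I2

bond 0 |Sf1  (Sf1 fixes flow; stroke at Sf1)
bond 2 |J1  (Se1: effort source, stroke at far end)
bond 1 |I1  (0-jn J1 has e-setter on 2)
bond 3 |I2  (0-jn J1 has e-setter on 2)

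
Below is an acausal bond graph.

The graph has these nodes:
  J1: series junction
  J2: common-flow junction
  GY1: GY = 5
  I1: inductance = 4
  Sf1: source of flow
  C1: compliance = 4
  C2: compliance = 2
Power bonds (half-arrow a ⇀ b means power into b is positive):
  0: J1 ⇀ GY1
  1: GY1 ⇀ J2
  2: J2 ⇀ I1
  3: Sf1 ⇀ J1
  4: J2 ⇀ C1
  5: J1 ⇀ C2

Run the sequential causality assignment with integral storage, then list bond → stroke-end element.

bond 0 stroke at J1
bond 1 stroke at J2
bond 2 stroke at I1
bond 3 stroke at Sf1
bond 4 stroke at J2
bond 5 stroke at J1

#3 |Sf1  (Sf1 (Sf) sets flow on bond)
#0 |J1  (1-jn J1 has f-setter on 3)
#5 |J1  (common-f at J1 fixed by 3)
#1 |J2  (GY1: gyrator matches bond 0)
#2 |I1  (I1 outputs flow p/I1)
#4 |J2  (J2: bond 2 brought flow, rest push out)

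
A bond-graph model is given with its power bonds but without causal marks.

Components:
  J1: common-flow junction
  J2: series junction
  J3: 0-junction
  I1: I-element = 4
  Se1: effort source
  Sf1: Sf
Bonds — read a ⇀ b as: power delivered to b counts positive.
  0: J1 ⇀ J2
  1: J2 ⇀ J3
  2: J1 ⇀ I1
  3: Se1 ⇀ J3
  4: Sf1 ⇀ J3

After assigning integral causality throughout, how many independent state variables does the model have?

b3 →J3  (source Se1 imposes e)
b4 →Sf1  (source Sf1 imposes f)
b1 →J2  (J3 effort already set via bond 3)
b0 →J1  (J2: last free bond brings flow in)
b2 →I1  (closing 1-jn rule on J1)

1  (I1 all integral)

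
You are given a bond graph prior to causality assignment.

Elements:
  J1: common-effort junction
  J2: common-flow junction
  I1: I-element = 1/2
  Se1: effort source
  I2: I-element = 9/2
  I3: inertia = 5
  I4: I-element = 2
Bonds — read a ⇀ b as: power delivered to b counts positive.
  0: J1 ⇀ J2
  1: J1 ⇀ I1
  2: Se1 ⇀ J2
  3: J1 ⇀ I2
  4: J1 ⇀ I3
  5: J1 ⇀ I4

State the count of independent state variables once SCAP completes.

4  (I1, I2, I3, I4 all integral)

bond 2 stroke→J2  (Se1: effort source, stroke at far end)
bond 0 stroke→J1  (J2: last free bond brings flow in)
bond 1 stroke→I1  (J1 effort already set via bond 0)
bond 3 stroke→I2  (J1 effort already set via bond 0)
bond 4 stroke→I3  (0-jn J1 has e-setter on 0)
bond 5 stroke→I4  (J1: bond 0 brought effort, rest push out)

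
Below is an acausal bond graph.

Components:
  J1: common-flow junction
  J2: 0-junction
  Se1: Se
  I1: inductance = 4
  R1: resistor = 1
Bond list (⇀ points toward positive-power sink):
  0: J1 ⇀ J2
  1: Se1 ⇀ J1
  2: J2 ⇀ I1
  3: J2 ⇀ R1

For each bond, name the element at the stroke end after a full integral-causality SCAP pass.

b0 →J2
b1 →J1
b2 →I1
b3 →R1

β1 |J1  (source Se1 imposes e)
β0 |J2  (J1: last free bond brings flow in)
β2 |I1  (0-jn J2 has e-setter on 0)
β3 |R1  (0-jn J2 has e-setter on 0)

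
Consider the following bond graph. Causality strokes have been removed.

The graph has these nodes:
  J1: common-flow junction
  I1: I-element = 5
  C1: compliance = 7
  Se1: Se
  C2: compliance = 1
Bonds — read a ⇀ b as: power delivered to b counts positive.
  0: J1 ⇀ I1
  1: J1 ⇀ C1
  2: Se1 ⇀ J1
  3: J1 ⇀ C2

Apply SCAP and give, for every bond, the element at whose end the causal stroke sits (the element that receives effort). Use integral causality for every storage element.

#0 →I1
#1 →J1
#2 →J1
#3 →J1

b2 stroke→J1  (Se1 fixes effort; stroke away)
b0 stroke→I1  (I1: I, integral causality)
b1 stroke→J1  (common-f at J1 fixed by 0)
b3 stroke→J1  (1-jn J1 has f-setter on 0)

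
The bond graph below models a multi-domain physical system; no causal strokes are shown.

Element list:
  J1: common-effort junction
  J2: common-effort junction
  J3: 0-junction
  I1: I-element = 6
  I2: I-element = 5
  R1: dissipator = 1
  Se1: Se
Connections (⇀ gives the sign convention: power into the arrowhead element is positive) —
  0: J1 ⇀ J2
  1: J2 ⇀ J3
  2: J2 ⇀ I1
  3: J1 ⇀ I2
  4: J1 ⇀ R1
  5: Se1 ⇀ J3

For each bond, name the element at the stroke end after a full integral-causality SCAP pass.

β5 |J3  (Se1: effort source, stroke at far end)
β1 |J2  (0-jn J3 has e-setter on 5)
β0 |J1  (J2 effort already set via bond 1)
β2 |I1  (0-jn J2 has e-setter on 1)
β3 |I2  (J1: bond 0 brought effort, rest push out)
β4 |R1  (0-jn J1 has e-setter on 0)

#0 stroke→J1
#1 stroke→J2
#2 stroke→I1
#3 stroke→I2
#4 stroke→R1
#5 stroke→J3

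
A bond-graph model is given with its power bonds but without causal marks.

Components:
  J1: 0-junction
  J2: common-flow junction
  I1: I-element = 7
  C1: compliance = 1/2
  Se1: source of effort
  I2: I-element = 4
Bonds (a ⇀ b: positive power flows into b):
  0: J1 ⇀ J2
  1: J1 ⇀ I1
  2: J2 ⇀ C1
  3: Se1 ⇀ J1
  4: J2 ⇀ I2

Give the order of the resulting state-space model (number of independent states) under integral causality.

3  (C1, I1, I2 all integral)

β3 stroke at J1  (Se1 fixes effort; stroke away)
β0 stroke at J2  (J1: bond 3 brought effort, rest push out)
β1 stroke at I1  (J1 effort already set via bond 3)
β2 stroke at J2  (C1 outputs effort q/C1)
β4 stroke at I2  (closing 1-jn rule on J2)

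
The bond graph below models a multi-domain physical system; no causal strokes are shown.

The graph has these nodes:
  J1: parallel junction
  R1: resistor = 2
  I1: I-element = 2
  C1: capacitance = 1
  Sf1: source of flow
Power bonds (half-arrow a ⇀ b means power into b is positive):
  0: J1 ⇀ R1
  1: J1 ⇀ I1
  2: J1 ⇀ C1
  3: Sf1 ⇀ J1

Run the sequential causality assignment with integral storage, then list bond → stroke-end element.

#0 →R1
#1 →I1
#2 →J1
#3 →Sf1

b3 stroke at Sf1  (Sf1 (Sf) sets flow on bond)
b1 stroke at I1  (prefer integral on I1)
b2 stroke at J1  (C1: C, integral causality)
b0 stroke at R1  (J1: bond 2 brought effort, rest push out)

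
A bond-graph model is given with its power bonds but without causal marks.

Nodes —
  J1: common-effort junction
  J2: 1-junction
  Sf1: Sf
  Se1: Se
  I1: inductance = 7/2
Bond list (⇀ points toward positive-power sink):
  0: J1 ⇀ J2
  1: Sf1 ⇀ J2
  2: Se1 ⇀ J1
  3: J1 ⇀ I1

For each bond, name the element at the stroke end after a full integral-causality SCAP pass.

b0 stroke at J2
b1 stroke at Sf1
b2 stroke at J1
b3 stroke at I1

b1 |Sf1  (Sf1 (Sf) sets flow on bond)
b2 |J1  (Se1 (Se) sets effort on bond)
b0 |J2  (common-e at J1 fixed by 2)
b3 |I1  (J1 effort already set via bond 2)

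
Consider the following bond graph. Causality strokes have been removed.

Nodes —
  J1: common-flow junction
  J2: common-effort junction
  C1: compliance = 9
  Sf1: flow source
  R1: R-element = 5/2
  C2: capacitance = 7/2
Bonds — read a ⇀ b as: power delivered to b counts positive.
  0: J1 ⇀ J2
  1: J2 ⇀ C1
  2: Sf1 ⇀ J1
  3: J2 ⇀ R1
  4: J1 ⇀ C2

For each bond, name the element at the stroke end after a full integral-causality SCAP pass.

#0 |J1
#1 |J2
#2 |Sf1
#3 |R1
#4 |J1

bond 2 |Sf1  (source Sf1 imposes f)
bond 0 |J1  (common-f at J1 fixed by 2)
bond 4 |J1  (common-f at J1 fixed by 2)
bond 1 |J2  (C1 integral (e out))
bond 3 |R1  (common-e at J2 fixed by 1)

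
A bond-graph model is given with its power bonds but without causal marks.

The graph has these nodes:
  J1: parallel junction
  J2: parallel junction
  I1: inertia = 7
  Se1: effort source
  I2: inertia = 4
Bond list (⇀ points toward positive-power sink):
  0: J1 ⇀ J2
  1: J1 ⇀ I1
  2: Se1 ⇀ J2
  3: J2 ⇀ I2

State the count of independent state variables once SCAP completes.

β2 stroke→J2  (Se1 fixes effort; stroke away)
β0 stroke→J1  (common-e at J2 fixed by 2)
β3 stroke→I2  (common-e at J2 fixed by 2)
β1 stroke→I1  (J1 effort already set via bond 0)

2  (I1, I2 all integral)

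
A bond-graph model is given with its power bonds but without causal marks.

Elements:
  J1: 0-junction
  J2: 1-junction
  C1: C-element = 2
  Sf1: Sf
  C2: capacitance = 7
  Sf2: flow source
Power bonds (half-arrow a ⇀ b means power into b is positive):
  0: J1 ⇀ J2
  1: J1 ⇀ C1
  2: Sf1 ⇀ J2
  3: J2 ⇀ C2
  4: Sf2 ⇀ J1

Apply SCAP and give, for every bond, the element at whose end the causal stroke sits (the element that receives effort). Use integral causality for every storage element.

β2 stroke at Sf1  (Sf1: flow source, stroke at near end)
β4 stroke at Sf2  (Sf2 fixes flow; stroke at Sf2)
β0 stroke at J2  (J2 flow already set via bond 2)
β3 stroke at J2  (common-f at J2 fixed by 2)
β1 stroke at J1  (only one effort-in slot at J1)

β0 →J2
β1 →J1
β2 →Sf1
β3 →J2
β4 →Sf2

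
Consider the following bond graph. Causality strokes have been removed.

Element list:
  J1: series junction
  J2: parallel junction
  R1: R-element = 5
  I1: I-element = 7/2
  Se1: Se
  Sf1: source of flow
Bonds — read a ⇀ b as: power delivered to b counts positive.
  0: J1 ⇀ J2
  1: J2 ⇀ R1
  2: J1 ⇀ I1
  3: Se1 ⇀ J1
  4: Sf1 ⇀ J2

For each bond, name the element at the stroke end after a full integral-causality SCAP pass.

b3 |J1  (Se1: effort source, stroke at far end)
b4 |Sf1  (Sf1 fixes flow; stroke at Sf1)
b2 |I1  (I1 integral (f out))
b0 |J1  (1-jn J1 has f-setter on 2)
b1 |J2  (closing 0-jn rule on J2)

b0 →J1
b1 →J2
b2 →I1
b3 →J1
b4 →Sf1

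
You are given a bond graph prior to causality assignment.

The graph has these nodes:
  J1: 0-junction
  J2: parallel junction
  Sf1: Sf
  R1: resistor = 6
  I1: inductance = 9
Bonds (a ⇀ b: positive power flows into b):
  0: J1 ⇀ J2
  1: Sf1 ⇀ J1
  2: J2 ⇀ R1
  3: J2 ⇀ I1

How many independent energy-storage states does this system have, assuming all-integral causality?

#1 |Sf1  (Sf1 (Sf) sets flow on bond)
#0 |J1  (closing 0-jn rule on J1)
#3 |I1  (I1: I, integral causality)
#2 |J2  (J2 needs exactly one e-in)

1  (I1 all integral)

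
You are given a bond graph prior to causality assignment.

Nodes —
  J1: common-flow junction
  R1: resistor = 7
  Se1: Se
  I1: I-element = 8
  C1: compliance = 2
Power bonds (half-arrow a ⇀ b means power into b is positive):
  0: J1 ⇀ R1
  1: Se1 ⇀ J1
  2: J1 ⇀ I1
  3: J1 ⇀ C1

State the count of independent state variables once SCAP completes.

β1 stroke at J1  (Se1: effort source, stroke at far end)
β2 stroke at I1  (I1: I, integral causality)
β0 stroke at J1  (J1 flow already set via bond 2)
β3 stroke at J1  (1-jn J1 has f-setter on 2)

2  (C1, I1 all integral)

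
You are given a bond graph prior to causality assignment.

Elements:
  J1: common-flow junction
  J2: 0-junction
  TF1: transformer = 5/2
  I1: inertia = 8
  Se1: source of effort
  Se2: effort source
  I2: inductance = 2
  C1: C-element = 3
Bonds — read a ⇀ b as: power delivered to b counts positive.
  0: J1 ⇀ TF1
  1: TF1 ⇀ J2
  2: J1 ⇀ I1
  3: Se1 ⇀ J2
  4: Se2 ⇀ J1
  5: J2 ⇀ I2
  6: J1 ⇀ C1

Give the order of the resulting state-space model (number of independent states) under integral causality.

b3 stroke at J2  (Se1 (Se) sets effort on bond)
b4 stroke at J1  (Se2 (Se) sets effort on bond)
b1 stroke at TF1  (common-e at J2 fixed by 3)
b5 stroke at I2  (J2: bond 3 brought effort, rest push out)
b0 stroke at J1  (TF TF1: opposite of bond 1)
b2 stroke at I1  (I1 integral (f out))
b6 stroke at J1  (1-jn J1 has f-setter on 2)

3  (C1, I1, I2 all integral)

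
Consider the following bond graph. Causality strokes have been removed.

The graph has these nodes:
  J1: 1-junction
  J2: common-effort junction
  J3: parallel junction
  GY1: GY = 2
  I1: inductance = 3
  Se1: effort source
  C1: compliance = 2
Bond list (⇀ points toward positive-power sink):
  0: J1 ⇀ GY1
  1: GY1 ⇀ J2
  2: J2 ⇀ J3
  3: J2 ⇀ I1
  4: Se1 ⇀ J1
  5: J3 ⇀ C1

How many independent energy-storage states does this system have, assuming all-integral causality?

#4 |J1  (Se1 fixes effort; stroke away)
#0 |GY1  (only one flow-in slot at J1)
#1 |GY1  (through GY1, causality inverts; strokes same side of GY1)
#3 |I1  (I1 integral (f out))
#2 |J2  (closing 0-jn rule on J2)
#5 |J3  (J3: last free bond brings effort in)

2  (C1, I1 all integral)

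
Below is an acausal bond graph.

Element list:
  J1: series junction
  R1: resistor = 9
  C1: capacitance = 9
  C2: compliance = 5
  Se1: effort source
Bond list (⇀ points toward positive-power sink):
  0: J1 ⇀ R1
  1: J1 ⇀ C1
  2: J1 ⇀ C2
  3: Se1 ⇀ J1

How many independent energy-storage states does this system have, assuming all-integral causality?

2  (C1, C2 all integral)

bond 3 stroke at J1  (Se1 fixes effort; stroke away)
bond 1 stroke at J1  (prefer integral on C1)
bond 2 stroke at J1  (C2 outputs effort q/C2)
bond 0 stroke at R1  (closing 1-jn rule on J1)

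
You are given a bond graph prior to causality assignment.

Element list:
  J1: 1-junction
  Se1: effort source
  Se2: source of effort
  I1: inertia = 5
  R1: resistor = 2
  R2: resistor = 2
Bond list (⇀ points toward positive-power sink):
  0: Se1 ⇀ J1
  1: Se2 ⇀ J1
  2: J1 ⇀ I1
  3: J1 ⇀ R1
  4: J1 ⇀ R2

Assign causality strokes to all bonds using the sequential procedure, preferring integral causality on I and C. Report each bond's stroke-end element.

bond 0 |J1
bond 1 |J1
bond 2 |I1
bond 3 |J1
bond 4 |J1

bond 0 stroke at J1  (Se1: effort source, stroke at far end)
bond 1 stroke at J1  (Se2 (Se) sets effort on bond)
bond 2 stroke at I1  (I1 integral (f out))
bond 3 stroke at J1  (J1 flow already set via bond 2)
bond 4 stroke at J1  (J1 flow already set via bond 2)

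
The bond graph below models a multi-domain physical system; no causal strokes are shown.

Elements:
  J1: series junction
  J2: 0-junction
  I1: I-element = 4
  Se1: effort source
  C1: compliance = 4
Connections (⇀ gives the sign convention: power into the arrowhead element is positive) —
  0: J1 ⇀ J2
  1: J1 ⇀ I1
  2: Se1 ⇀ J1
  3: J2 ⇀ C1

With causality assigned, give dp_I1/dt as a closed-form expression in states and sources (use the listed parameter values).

dp_I1/dt = E_Se1 - q_C1/4

bond 2 |J1  (Se1 (Se) sets effort on bond)
bond 1 |I1  (I1: I, integral causality)
bond 0 |J1  (common-f at J1 fixed by 1)
bond 3 |J2  (J2: last free bond brings effort in)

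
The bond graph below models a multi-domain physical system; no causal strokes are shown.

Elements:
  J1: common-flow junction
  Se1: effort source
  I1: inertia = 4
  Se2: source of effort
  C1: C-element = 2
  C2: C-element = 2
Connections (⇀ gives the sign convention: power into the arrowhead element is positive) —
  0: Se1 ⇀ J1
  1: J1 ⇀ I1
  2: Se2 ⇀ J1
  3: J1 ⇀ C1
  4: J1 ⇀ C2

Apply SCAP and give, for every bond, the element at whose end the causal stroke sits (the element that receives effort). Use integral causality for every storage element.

#0 stroke at J1
#1 stroke at I1
#2 stroke at J1
#3 stroke at J1
#4 stroke at J1

β0 stroke→J1  (Se1 fixes effort; stroke away)
β2 stroke→J1  (Se2: effort source, stroke at far end)
β1 stroke→I1  (I1 outputs flow p/I1)
β3 stroke→J1  (1-jn J1 has f-setter on 1)
β4 stroke→J1  (common-f at J1 fixed by 1)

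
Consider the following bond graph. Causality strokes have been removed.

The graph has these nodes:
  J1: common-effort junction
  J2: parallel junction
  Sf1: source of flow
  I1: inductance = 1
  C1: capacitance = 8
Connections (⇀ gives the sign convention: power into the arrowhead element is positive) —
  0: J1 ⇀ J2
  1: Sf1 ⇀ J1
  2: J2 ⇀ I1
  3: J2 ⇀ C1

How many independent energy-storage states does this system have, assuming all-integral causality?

2  (C1, I1 all integral)

b1 |Sf1  (Sf1: flow source, stroke at near end)
b0 |J1  (closing 0-jn rule on J1)
b2 |I1  (I1: I, integral causality)
b3 |J2  (only one effort-in slot at J2)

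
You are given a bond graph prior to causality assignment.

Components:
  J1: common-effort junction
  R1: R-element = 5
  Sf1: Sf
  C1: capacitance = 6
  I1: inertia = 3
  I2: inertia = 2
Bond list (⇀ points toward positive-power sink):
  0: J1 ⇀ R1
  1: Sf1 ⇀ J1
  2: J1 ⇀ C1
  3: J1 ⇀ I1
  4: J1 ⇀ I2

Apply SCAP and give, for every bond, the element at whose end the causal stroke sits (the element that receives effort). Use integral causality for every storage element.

β0 |R1
β1 |Sf1
β2 |J1
β3 |I1
β4 |I2

bond 1 stroke→Sf1  (Sf1 fixes flow; stroke at Sf1)
bond 2 stroke→J1  (C1: C, integral causality)
bond 0 stroke→R1  (common-e at J1 fixed by 2)
bond 3 stroke→I1  (common-e at J1 fixed by 2)
bond 4 stroke→I2  (J1 effort already set via bond 2)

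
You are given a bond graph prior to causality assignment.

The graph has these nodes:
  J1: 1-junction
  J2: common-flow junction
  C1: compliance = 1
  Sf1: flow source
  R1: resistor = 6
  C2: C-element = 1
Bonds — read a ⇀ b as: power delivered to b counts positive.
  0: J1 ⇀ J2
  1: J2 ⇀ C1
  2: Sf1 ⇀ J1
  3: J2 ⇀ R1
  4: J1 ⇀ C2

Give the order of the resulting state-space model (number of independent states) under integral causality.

b2 stroke at Sf1  (Sf1 (Sf) sets flow on bond)
b0 stroke at J1  (J1: bond 2 brought flow, rest push out)
b4 stroke at J1  (common-f at J1 fixed by 2)
b1 stroke at J2  (J2: bond 0 brought flow, rest push out)
b3 stroke at J2  (J2: bond 0 brought flow, rest push out)

2  (C1, C2 all integral)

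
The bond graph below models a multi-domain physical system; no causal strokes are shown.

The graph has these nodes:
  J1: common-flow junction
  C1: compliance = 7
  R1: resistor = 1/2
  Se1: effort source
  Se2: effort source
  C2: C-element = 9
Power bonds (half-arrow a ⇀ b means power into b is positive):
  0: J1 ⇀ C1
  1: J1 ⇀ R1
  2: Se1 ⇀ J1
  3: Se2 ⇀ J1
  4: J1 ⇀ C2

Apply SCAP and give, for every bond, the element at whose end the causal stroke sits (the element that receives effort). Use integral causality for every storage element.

bond 2 →J1  (Se1 fixes effort; stroke away)
bond 3 →J1  (Se2 fixes effort; stroke away)
bond 0 →J1  (C1 integral (e out))
bond 4 →J1  (C2: C, integral causality)
bond 1 →R1  (J1 needs exactly one f-in)

bond 0 |J1
bond 1 |R1
bond 2 |J1
bond 3 |J1
bond 4 |J1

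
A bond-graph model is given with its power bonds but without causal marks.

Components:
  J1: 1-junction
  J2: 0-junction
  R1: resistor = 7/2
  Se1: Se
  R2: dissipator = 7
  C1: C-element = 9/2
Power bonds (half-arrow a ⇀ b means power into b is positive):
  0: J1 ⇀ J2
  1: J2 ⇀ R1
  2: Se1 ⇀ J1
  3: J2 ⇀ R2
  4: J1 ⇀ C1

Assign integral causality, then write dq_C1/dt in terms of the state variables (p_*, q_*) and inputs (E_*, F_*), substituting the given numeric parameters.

dq_C1/dt = 3*E_Se1/7 - 2*q_C1/21

β2 →J1  (source Se1 imposes e)
β4 →J1  (C1 integral (e out))
β0 →J2  (J1 needs exactly one f-in)
β1 →R1  (common-e at J2 fixed by 0)
β3 →R2  (common-e at J2 fixed by 0)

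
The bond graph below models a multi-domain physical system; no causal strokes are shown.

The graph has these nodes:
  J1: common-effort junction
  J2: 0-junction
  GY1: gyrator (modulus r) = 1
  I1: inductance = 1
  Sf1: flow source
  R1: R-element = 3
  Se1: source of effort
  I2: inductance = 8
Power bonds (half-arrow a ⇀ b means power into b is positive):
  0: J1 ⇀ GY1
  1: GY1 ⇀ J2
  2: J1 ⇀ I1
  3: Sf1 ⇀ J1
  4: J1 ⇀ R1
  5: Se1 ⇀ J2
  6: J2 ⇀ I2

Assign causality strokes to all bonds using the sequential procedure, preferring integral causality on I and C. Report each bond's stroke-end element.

b3 |Sf1  (Sf1: flow source, stroke at near end)
b5 |J2  (Se1: effort source, stroke at far end)
b1 |GY1  (J2 effort already set via bond 5)
b6 |I2  (J2: bond 5 brought effort, rest push out)
b0 |GY1  (GY1: gyrator matches bond 1)
b2 |I1  (I1 outputs flow p/I1)
b4 |J1  (J1: last free bond brings effort in)

bond 0 |GY1
bond 1 |GY1
bond 2 |I1
bond 3 |Sf1
bond 4 |J1
bond 5 |J2
bond 6 |I2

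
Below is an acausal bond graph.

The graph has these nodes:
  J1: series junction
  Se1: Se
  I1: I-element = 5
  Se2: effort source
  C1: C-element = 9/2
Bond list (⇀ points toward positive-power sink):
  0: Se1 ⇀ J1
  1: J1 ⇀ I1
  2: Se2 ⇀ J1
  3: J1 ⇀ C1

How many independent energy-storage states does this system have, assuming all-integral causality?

bond 0 stroke at J1  (Se1 fixes effort; stroke away)
bond 2 stroke at J1  (Se2: effort source, stroke at far end)
bond 1 stroke at I1  (prefer integral on I1)
bond 3 stroke at J1  (J1 flow already set via bond 1)

2  (C1, I1 all integral)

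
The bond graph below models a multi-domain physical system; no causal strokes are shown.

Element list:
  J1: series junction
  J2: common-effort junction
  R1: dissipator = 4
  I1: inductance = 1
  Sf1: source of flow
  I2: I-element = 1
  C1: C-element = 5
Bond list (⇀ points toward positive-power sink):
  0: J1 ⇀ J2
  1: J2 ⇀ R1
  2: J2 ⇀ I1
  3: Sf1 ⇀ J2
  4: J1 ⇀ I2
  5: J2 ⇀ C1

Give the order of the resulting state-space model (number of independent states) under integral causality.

3  (C1, I1, I2 all integral)

β3 stroke at Sf1  (Sf1 (Sf) sets flow on bond)
β2 stroke at I1  (I1 integral (f out))
β4 stroke at I2  (I2 outputs flow p/I2)
β0 stroke at J1  (1-jn J1 has f-setter on 4)
β5 stroke at J2  (prefer integral on C1)
β1 stroke at R1  (J2 effort already set via bond 5)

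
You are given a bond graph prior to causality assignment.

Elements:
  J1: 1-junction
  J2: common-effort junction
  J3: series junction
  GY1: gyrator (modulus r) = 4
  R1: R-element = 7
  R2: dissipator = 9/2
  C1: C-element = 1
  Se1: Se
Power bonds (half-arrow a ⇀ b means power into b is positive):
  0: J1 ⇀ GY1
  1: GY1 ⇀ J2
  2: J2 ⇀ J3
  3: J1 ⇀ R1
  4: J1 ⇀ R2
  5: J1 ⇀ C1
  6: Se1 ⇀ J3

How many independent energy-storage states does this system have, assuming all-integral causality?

bond 6 stroke→J3  (source Se1 imposes e)
bond 2 stroke→J2  (only one flow-in slot at J3)
bond 1 stroke→GY1  (0-jn J2 has e-setter on 2)
bond 0 stroke→GY1  (through GY1, causality inverts; strokes same side of GY1)
bond 3 stroke→J1  (1-jn J1 has f-setter on 0)
bond 4 stroke→J1  (J1: bond 0 brought flow, rest push out)
bond 5 stroke→J1  (common-f at J1 fixed by 0)

1  (C1 all integral)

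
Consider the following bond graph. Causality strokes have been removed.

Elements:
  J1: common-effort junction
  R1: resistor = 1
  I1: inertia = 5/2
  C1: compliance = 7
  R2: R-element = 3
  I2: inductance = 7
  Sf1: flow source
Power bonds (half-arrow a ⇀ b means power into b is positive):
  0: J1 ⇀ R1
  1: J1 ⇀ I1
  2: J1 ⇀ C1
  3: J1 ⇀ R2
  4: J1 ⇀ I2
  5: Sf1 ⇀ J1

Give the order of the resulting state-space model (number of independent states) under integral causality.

β5 →Sf1  (Sf1: flow source, stroke at near end)
β1 →I1  (I1 outputs flow p/I1)
β2 →J1  (C1 outputs effort q/C1)
β0 →R1  (J1: bond 2 brought effort, rest push out)
β3 →R2  (J1: bond 2 brought effort, rest push out)
β4 →I2  (0-jn J1 has e-setter on 2)

3  (C1, I1, I2 all integral)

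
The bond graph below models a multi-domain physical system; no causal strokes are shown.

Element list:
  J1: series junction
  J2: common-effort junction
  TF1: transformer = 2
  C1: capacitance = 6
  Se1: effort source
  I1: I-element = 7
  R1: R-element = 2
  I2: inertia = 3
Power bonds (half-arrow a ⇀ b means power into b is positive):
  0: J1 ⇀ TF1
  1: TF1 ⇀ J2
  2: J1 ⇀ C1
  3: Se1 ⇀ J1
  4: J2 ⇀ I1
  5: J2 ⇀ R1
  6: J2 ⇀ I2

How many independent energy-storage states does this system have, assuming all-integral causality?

3  (C1, I1, I2 all integral)

#3 |J1  (Se1 fixes effort; stroke away)
#2 |J1  (C1: C, integral causality)
#0 |TF1  (only one flow-in slot at J1)
#1 |J2  (TF1: transformer flips bond 0)
#4 |I1  (J2 effort already set via bond 1)
#5 |R1  (common-e at J2 fixed by 1)
#6 |I2  (J2 effort already set via bond 1)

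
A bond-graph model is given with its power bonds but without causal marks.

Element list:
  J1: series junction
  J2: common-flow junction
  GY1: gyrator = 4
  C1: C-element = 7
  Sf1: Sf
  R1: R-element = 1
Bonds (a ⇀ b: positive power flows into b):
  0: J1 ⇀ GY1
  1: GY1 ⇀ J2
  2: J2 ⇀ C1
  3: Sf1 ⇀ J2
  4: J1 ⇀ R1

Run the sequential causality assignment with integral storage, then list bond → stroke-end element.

b0 |J1
b1 |J2
b2 |J2
b3 |Sf1
b4 |R1

β3 stroke at Sf1  (Sf1: flow source, stroke at near end)
β1 stroke at J2  (J2: bond 3 brought flow, rest push out)
β2 stroke at J2  (1-jn J2 has f-setter on 3)
β0 stroke at J1  (GY1: gyrator matches bond 1)
β4 stroke at R1  (J1: last free bond brings flow in)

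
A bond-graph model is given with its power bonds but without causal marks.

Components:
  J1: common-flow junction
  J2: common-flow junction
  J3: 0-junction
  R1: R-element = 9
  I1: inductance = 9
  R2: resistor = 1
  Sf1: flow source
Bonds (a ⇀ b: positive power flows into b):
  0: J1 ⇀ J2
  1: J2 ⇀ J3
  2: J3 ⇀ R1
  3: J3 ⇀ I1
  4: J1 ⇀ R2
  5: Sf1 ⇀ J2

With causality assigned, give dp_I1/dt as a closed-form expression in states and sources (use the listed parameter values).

dp_I1/dt = 9*F_Sf1 - p_I1

#5 stroke→Sf1  (Sf1: flow source, stroke at near end)
#0 stroke→J2  (J2: bond 5 brought flow, rest push out)
#1 stroke→J2  (1-jn J2 has f-setter on 5)
#4 stroke→J1  (1-jn J1 has f-setter on 0)
#3 stroke→I1  (I1 outputs flow p/I1)
#2 stroke→J3  (J3 needs exactly one e-in)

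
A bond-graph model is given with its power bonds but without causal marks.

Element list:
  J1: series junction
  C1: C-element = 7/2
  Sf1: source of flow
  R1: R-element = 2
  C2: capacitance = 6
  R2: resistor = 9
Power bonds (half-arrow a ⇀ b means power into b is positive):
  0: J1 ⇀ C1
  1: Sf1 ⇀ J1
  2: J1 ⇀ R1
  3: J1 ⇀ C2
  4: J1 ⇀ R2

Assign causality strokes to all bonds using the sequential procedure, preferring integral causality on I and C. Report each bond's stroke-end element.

bond 1 stroke at Sf1  (Sf1 (Sf) sets flow on bond)
bond 0 stroke at J1  (common-f at J1 fixed by 1)
bond 2 stroke at J1  (common-f at J1 fixed by 1)
bond 3 stroke at J1  (1-jn J1 has f-setter on 1)
bond 4 stroke at J1  (J1 flow already set via bond 1)

β0 stroke at J1
β1 stroke at Sf1
β2 stroke at J1
β3 stroke at J1
β4 stroke at J1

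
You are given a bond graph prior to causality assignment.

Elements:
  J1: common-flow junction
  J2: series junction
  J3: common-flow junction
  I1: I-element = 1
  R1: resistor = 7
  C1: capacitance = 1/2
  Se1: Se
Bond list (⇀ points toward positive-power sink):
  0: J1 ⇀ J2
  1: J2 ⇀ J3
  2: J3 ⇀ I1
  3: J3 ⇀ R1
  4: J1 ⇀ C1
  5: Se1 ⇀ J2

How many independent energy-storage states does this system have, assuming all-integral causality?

bond 5 stroke→J2  (source Se1 imposes e)
bond 2 stroke→I1  (prefer integral on I1)
bond 1 stroke→J3  (common-f at J3 fixed by 2)
bond 3 stroke→J3  (J3 flow already set via bond 2)
bond 0 stroke→J2  (1-jn J2 has f-setter on 1)
bond 4 stroke→J1  (1-jn J1 has f-setter on 0)

2  (C1, I1 all integral)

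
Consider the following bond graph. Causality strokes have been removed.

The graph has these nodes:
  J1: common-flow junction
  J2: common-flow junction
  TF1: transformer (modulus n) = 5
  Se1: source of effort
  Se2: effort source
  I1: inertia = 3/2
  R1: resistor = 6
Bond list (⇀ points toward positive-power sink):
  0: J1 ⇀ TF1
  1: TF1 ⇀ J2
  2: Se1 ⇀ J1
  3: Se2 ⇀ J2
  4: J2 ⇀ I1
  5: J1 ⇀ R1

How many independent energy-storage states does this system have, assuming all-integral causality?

1  (I1 all integral)

#2 |J1  (Se1 (Se) sets effort on bond)
#3 |J2  (source Se2 imposes e)
#4 |I1  (I1 outputs flow p/I1)
#1 |J2  (common-f at J2 fixed by 4)
#0 |TF1  (through TF1, causality passes straight; one stroke at TF1)
#5 |J1  (common-f at J1 fixed by 0)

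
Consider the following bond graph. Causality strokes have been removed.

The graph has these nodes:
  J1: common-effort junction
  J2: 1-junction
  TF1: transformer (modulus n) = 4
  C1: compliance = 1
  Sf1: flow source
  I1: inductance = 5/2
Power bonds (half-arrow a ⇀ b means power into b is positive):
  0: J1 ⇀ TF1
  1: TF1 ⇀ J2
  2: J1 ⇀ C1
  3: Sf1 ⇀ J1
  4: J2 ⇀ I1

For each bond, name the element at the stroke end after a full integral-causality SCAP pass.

b0 →TF1
b1 →J2
b2 →J1
b3 →Sf1
b4 →I1

#3 |Sf1  (Sf1 fixes flow; stroke at Sf1)
#2 |J1  (prefer integral on C1)
#0 |TF1  (J1 effort already set via bond 2)
#1 |J2  (TF TF1: opposite of bond 0)
#4 |I1  (J2 needs exactly one f-in)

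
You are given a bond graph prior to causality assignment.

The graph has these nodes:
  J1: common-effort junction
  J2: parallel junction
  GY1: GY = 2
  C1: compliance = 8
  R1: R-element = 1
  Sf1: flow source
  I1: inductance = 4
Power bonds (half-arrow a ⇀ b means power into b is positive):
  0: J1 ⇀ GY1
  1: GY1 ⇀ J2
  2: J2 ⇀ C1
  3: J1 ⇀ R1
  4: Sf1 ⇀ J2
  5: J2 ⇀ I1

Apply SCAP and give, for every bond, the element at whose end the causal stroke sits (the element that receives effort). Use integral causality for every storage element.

bond 0 |GY1
bond 1 |GY1
bond 2 |J2
bond 3 |J1
bond 4 |Sf1
bond 5 |I1

b4 →Sf1  (source Sf1 imposes f)
b2 →J2  (C1: C, integral causality)
b1 →GY1  (J2: bond 2 brought effort, rest push out)
b5 →I1  (J2 effort already set via bond 2)
b0 →GY1  (GY GY1: same side as bond 1)
b3 →J1  (J1 needs exactly one e-in)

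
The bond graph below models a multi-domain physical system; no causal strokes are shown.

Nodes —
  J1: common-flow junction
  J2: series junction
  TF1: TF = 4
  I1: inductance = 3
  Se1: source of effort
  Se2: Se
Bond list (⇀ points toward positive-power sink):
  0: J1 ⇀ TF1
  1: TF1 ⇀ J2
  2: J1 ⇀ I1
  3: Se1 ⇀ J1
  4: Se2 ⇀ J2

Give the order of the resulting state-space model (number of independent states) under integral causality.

1  (I1 all integral)

b3 stroke at J1  (source Se1 imposes e)
b4 stroke at J2  (Se2: effort source, stroke at far end)
b1 stroke at TF1  (J2: last free bond brings flow in)
b0 stroke at J1  (through TF1, causality passes straight; one stroke at TF1)
b2 stroke at I1  (J1 needs exactly one f-in)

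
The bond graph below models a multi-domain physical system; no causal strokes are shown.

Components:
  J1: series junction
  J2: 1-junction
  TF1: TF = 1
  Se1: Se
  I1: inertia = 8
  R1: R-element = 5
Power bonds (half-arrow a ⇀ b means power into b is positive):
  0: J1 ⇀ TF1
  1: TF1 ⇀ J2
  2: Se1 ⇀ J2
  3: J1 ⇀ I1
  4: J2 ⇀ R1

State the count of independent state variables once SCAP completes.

1  (I1 all integral)

bond 2 stroke at J2  (source Se1 imposes e)
bond 3 stroke at I1  (I1 integral (f out))
bond 0 stroke at J1  (J1: bond 3 brought flow, rest push out)
bond 1 stroke at TF1  (TF TF1: opposite of bond 0)
bond 4 stroke at J2  (1-jn J2 has f-setter on 1)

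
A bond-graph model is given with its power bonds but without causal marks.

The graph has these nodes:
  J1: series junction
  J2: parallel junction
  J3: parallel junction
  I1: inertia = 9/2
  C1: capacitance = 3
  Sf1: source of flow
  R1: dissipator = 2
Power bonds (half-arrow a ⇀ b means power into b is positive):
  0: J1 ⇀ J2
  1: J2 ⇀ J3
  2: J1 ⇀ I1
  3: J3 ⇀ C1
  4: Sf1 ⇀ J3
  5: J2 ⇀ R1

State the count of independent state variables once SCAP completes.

b4 stroke→Sf1  (Sf1: flow source, stroke at near end)
b2 stroke→I1  (I1 integral (f out))
b0 stroke→J1  (1-jn J1 has f-setter on 2)
b3 stroke→J3  (C1 outputs effort q/C1)
b1 stroke→J2  (J3: bond 3 brought effort, rest push out)
b5 stroke→R1  (common-e at J2 fixed by 1)

2  (C1, I1 all integral)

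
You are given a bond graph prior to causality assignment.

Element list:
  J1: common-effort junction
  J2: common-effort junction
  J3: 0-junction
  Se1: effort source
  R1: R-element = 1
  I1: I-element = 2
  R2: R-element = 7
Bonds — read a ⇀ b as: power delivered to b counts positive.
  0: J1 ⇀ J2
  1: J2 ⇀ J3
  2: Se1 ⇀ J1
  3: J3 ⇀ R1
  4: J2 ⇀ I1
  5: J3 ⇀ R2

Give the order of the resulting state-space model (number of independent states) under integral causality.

b2 →J1  (Se1 (Se) sets effort on bond)
b0 →J2  (J1 effort already set via bond 2)
b1 →J3  (common-e at J2 fixed by 0)
b4 →I1  (common-e at J2 fixed by 0)
b3 →R1  (common-e at J3 fixed by 1)
b5 →R2  (J3 effort already set via bond 1)

1  (I1 all integral)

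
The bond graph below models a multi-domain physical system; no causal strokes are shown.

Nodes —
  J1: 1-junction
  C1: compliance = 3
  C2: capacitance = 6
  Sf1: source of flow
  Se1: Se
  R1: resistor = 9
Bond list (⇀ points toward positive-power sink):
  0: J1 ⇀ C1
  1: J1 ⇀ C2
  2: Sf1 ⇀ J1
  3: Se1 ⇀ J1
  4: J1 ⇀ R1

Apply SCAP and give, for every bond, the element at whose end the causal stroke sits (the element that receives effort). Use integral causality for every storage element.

bond 2 →Sf1  (source Sf1 imposes f)
bond 3 →J1  (Se1 fixes effort; stroke away)
bond 0 →J1  (J1 flow already set via bond 2)
bond 1 →J1  (J1: bond 2 brought flow, rest push out)
bond 4 →J1  (1-jn J1 has f-setter on 2)

#0 stroke→J1
#1 stroke→J1
#2 stroke→Sf1
#3 stroke→J1
#4 stroke→J1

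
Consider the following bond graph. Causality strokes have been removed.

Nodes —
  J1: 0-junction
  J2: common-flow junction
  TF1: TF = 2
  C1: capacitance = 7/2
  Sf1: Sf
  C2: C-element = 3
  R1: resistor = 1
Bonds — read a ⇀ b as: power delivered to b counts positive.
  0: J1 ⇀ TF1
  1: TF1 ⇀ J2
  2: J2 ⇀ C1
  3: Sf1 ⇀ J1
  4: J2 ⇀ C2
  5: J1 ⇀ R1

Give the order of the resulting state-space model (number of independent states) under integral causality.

2  (C1, C2 all integral)

bond 3 stroke→Sf1  (Sf1: flow source, stroke at near end)
bond 2 stroke→J2  (C1 integral (e out))
bond 4 stroke→J2  (C2 outputs effort q/C2)
bond 1 stroke→TF1  (J2 needs exactly one f-in)
bond 0 stroke→J1  (TF1 one-in-one-out from 1)
bond 5 stroke→R1  (0-jn J1 has e-setter on 0)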